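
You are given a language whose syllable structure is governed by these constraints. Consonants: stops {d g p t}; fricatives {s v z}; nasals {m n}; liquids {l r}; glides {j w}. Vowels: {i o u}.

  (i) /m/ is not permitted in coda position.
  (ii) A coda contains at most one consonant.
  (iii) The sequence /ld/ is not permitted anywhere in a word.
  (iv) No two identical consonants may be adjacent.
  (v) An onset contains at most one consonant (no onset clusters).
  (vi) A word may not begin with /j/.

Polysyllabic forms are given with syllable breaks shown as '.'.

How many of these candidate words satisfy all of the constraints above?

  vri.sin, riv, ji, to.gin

vri.sin — violates constraint (v): syllable 1 onset /vr/ has 2 consonants (> 1) → illicit
riv — σ1 onset /r/, coda /v/ ok → licit
ji — violates constraint (vi): word begins with /j/ → illicit
to.gin — σ1 onset /t/, coda /∅/ ok; σ2 onset /g/, coda /n/ ok → licit
Licit: riv, to.gin → 2.

2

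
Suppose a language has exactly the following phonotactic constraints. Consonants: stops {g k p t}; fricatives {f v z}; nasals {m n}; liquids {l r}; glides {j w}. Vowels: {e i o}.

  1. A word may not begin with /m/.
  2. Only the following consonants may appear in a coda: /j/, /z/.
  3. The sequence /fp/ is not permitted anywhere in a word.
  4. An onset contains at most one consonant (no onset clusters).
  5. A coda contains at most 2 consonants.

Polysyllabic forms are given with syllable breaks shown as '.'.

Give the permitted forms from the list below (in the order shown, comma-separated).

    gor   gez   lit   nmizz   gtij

gor — violates constraint 2: syllable 1 coda contains /r/, which is not a licensed coda consonant → not permitted
gez — σ1 onset /g/, coda /z/ ok → permitted
lit — violates constraint 2: syllable 1 coda contains /t/, which is not a licensed coda consonant → not permitted
nmizz — violates constraint 4: syllable 1 onset /nm/ has 2 consonants (> 1) → not permitted
gtij — violates constraint 4: syllable 1 onset /gt/ has 2 consonants (> 1) → not permitted

gez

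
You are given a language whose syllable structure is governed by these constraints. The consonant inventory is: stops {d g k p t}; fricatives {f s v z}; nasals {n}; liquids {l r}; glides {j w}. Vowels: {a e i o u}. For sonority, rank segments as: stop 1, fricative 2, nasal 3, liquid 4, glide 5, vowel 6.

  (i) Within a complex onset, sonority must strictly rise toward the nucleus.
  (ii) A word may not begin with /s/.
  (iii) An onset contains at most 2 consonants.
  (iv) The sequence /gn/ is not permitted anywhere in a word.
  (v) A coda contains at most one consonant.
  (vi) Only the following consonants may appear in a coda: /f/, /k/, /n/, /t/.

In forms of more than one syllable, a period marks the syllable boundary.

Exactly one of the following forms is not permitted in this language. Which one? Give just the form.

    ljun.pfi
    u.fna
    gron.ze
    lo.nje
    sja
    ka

sja

ljun.pfi — σ1 onset /lj/ (4→5 rises), coda /n/ ok; σ2 onset /pf/ (1→2 rises), coda /∅/ ok → permitted
u.fna — σ1 onset /∅/, coda /∅/ ok; σ2 onset /fn/ (2→3 rises), coda /∅/ ok → permitted
gron.ze — σ1 onset /gr/ (1→4 rises), coda /n/ ok; σ2 onset /z/, coda /∅/ ok → permitted
lo.nje — σ1 onset /l/, coda /∅/ ok; σ2 onset /nj/ (3→5 rises), coda /∅/ ok → permitted
sja — violates constraint (ii): word begins with /s/ → not permitted
ka — σ1 onset /k/, coda /∅/ ok → permitted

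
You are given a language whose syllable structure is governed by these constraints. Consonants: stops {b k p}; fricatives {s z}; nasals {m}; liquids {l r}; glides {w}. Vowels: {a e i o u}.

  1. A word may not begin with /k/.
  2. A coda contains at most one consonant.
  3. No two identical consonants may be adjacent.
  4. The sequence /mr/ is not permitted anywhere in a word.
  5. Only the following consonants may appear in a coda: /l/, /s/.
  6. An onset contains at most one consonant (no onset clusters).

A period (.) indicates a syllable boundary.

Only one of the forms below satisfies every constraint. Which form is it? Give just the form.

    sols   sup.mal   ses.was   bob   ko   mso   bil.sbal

ses.was

sols — violates constraint 2: syllable 1 coda /ls/ has 2 consonants (> 1) → not permitted
sup.mal — violates constraint 5: syllable 1 coda contains /p/, which is not a licensed coda consonant → not permitted
ses.was — σ1 onset /s/, coda /s/ ok; σ2 onset /w/, coda /s/ ok → permitted
bob — violates constraint 5: syllable 1 coda contains /b/, which is not a licensed coda consonant → not permitted
ko — violates constraint 1: word begins with /k/ → not permitted
mso — violates constraint 6: syllable 1 onset /ms/ has 2 consonants (> 1) → not permitted
bil.sbal — violates constraint 6: syllable 2 onset /sb/ has 2 consonants (> 1) → not permitted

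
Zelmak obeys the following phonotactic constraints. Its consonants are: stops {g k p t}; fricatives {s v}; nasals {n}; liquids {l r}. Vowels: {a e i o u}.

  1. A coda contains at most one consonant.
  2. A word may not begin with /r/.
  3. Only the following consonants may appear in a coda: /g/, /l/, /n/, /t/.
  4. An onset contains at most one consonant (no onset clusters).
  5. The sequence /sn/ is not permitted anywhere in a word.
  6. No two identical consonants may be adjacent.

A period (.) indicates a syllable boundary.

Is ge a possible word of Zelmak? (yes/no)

yes

ge — σ1 onset /g/, coda /∅/ ok → well-formed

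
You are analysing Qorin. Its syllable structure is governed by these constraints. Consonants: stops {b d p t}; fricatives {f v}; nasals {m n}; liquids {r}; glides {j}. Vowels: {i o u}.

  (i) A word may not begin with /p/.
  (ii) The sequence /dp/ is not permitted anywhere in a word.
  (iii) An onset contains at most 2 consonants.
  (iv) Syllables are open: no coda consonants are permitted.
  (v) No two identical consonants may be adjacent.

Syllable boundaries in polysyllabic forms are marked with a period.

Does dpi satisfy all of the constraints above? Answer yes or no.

dpi — violates constraint (ii): contains banned sequence /dp/ → phonotactically illegal

no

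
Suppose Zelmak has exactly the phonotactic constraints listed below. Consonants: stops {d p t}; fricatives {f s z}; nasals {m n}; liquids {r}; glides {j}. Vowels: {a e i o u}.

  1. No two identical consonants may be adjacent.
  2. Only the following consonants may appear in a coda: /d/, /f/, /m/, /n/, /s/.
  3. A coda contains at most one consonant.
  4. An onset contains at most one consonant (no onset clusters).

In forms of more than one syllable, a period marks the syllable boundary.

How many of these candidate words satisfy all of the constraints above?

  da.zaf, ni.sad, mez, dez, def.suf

3

da.zaf — σ1 onset /d/, coda /∅/ ok; σ2 onset /z/, coda /f/ ok → well-formed
ni.sad — σ1 onset /n/, coda /∅/ ok; σ2 onset /s/, coda /d/ ok → well-formed
mez — violates constraint 2: syllable 1 coda contains /z/, which is not a licensed coda consonant → ill-formed
dez — violates constraint 2: syllable 1 coda contains /z/, which is not a licensed coda consonant → ill-formed
def.suf — σ1 onset /d/, coda /f/ ok; σ2 onset /s/, coda /f/ ok → well-formed
Well-formed: da.zaf, ni.sad, def.suf → 3.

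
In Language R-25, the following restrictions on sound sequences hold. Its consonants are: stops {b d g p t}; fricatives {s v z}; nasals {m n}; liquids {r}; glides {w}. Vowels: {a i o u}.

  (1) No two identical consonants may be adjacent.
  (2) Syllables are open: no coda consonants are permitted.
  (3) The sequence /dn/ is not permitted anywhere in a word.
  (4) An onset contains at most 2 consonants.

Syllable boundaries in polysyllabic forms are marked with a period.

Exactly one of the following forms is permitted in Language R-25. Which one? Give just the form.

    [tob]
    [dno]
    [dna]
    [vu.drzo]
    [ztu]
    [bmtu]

[ztu]

[tob] — violates constraint 2: syllable 1 coda /b/ has 1 consonant (> 0) → not permitted
[dno] — violates constraint 3: contains banned sequence /dn/ → not permitted
[dna] — violates constraint 3: contains banned sequence /dn/ → not permitted
[vu.drzo] — violates constraint 4: syllable 2 onset /drz/ has 3 consonants (> 2) → not permitted
[ztu] — σ1 onset /zt/ (2C), coda /∅/ ok → permitted
[bmtu] — violates constraint 4: syllable 1 onset /bmt/ has 3 consonants (> 2) → not permitted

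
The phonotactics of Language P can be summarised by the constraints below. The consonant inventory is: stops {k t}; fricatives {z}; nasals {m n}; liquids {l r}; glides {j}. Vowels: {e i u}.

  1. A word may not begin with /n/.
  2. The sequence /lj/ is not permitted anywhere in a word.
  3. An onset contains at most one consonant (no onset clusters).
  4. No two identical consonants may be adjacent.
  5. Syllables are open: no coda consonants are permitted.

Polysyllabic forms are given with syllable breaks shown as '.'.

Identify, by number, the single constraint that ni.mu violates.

ni.mu: word begins with /n/.
This is a violation of constraint 1: "A word may not begin with /n/."
The remaining constraints (2, 3, 4, 5) are satisfied.

1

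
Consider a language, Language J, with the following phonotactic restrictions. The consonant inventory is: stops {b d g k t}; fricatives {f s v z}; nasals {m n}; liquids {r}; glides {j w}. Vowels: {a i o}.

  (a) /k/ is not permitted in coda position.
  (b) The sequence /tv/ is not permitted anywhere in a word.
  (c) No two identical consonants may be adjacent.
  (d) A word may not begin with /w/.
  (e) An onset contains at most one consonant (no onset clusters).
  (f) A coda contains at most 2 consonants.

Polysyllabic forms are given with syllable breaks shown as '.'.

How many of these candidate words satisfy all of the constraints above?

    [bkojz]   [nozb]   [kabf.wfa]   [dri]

1

[bkojz] — violates constraint (e): syllable 1 onset /bk/ has 2 consonants (> 1) → phonotactically illegal
[nozb] — σ1 onset /n/, coda /zb/ (2C) ok → phonotactically legal
[kabf.wfa] — violates constraint (e): syllable 2 onset /wf/ has 2 consonants (> 1) → phonotactically illegal
[dri] — violates constraint (e): syllable 1 onset /dr/ has 2 consonants (> 1) → phonotactically illegal
Phonotactically legal: [nozb] → 1.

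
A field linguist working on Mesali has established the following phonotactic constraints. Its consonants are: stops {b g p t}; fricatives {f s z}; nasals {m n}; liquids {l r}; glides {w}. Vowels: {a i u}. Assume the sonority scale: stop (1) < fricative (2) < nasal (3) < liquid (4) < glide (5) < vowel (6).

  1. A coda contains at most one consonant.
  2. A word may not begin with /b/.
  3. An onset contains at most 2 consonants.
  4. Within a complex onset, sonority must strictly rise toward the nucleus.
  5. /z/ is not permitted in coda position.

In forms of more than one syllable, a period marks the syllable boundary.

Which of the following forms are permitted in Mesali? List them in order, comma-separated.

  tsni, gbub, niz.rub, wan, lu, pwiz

wan, lu

tsni — violates constraint 3: syllable 1 onset /tsn/ has 3 consonants (> 2) → not permitted
gbub — violates constraint 4: syllable 1 onset /gb/: /g/ (stop, 1) → /b/ (stop, 1) does not rise → not permitted
niz.rub — violates constraint 5: syllable 1 coda contains /z/ → not permitted
wan — σ1 onset /w/, coda /n/ ok → permitted
lu — σ1 onset /l/, coda /∅/ ok → permitted
pwiz — violates constraint 5: syllable 1 coda contains /z/ → not permitted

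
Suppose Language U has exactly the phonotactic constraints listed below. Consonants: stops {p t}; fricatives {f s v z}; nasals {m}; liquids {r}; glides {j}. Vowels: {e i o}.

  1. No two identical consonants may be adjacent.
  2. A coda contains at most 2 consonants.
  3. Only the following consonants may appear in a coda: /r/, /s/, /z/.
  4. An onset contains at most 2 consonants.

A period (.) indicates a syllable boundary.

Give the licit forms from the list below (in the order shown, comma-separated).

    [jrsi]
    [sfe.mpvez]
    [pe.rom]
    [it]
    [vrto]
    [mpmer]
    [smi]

[smi]

[jrsi] — violates constraint 4: syllable 1 onset /jrs/ has 3 consonants (> 2) → illicit
[sfe.mpvez] — violates constraint 4: syllable 2 onset /mpv/ has 3 consonants (> 2) → illicit
[pe.rom] — violates constraint 3: syllable 2 coda contains /m/, which is not a licensed coda consonant → illicit
[it] — violates constraint 3: syllable 1 coda contains /t/, which is not a licensed coda consonant → illicit
[vrto] — violates constraint 4: syllable 1 onset /vrt/ has 3 consonants (> 2) → illicit
[mpmer] — violates constraint 4: syllable 1 onset /mpm/ has 3 consonants (> 2) → illicit
[smi] — σ1 onset /sm/ (2C), coda /∅/ ok → licit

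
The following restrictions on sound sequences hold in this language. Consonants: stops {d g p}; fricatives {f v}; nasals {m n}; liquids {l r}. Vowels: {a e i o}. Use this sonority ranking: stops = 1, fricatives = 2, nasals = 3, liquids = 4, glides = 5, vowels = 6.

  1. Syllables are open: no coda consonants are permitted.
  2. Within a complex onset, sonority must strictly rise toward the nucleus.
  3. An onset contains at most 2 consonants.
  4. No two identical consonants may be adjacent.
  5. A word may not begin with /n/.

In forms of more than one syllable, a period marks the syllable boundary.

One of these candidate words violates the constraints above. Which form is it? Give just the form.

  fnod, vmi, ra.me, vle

fnod — violates constraint 1: syllable 1 coda /d/ has 1 consonant (> 0) → illicit
vmi — σ1 onset /vm/ (2→3 rises), coda /∅/ ok → licit
ra.me — σ1 onset /r/, coda /∅/ ok; σ2 onset /m/, coda /∅/ ok → licit
vle — σ1 onset /vl/ (2→4 rises), coda /∅/ ok → licit

fnod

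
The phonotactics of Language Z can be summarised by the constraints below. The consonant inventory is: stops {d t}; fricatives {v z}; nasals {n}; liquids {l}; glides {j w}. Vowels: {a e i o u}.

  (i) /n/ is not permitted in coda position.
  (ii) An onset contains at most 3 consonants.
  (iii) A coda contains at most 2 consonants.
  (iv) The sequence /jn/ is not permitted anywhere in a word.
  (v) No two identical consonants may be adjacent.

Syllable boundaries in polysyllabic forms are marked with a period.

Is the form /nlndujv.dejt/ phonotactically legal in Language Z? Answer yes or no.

/nlndujv.dejt/ — violates constraint (ii): syllable 1 onset /nlnd/ has 4 consonants (> 3) → phonotactically illegal

no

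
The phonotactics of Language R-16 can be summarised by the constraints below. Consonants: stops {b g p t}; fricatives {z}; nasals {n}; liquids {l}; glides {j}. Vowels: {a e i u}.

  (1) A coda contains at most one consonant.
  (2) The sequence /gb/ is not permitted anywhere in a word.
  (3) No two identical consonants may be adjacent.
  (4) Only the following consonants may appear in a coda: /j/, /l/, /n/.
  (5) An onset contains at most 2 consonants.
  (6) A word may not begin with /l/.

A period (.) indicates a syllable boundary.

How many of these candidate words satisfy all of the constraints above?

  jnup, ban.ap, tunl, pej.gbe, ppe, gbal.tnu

jnup — violates constraint 4: syllable 1 coda contains /p/, which is not a licensed coda consonant → phonotactically illegal
ban.ap — violates constraint 4: syllable 2 coda contains /p/, which is not a licensed coda consonant → phonotactically illegal
tunl — violates constraint 1: syllable 1 coda /nl/ has 2 consonants (> 1) → phonotactically illegal
pej.gbe — violates constraint 2: contains banned sequence /gb/ → phonotactically illegal
ppe — violates constraint 3: adjacent identical consonants /pp/ → phonotactically illegal
gbal.tnu — violates constraint 2: contains banned sequence /gb/ → phonotactically illegal
No form is phonotactically legal → 0.

0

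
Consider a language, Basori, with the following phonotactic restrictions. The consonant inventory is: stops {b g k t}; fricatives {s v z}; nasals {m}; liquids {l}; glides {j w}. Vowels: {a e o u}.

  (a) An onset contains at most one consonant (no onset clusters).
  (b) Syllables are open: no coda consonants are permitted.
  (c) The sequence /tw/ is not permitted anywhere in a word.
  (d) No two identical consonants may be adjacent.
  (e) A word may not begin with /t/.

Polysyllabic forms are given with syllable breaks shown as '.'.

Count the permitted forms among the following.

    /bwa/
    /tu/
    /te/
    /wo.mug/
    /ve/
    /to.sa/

/bwa/ — violates constraint (a): syllable 1 onset /bw/ has 2 consonants (> 1) → not permitted
/tu/ — violates constraint (e): word begins with /t/ → not permitted
/te/ — violates constraint (e): word begins with /t/ → not permitted
/wo.mug/ — violates constraint (b): syllable 2 coda /g/ has 1 consonant (> 0) → not permitted
/ve/ — σ1 onset /v/, coda /∅/ ok → permitted
/to.sa/ — violates constraint (e): word begins with /t/ → not permitted
Permitted: /ve/ → 1.

1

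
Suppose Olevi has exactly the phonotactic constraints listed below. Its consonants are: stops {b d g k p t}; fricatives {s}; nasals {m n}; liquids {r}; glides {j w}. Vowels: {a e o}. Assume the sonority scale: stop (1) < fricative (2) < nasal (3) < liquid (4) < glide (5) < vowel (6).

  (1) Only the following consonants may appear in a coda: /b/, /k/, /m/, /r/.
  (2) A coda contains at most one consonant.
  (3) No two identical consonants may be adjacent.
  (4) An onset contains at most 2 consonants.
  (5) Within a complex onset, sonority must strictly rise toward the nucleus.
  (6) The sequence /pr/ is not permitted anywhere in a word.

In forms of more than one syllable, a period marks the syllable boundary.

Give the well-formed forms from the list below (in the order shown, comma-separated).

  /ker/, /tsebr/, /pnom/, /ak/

/ker/, /pnom/, /ak/

/ker/ — σ1 onset /k/, coda /r/ ok → well-formed
/tsebr/ — violates constraint 2: syllable 1 coda /br/ has 2 consonants (> 1) → ill-formed
/pnom/ — σ1 onset /pn/ (1→3 rises), coda /m/ ok → well-formed
/ak/ — σ1 onset /∅/, coda /k/ ok → well-formed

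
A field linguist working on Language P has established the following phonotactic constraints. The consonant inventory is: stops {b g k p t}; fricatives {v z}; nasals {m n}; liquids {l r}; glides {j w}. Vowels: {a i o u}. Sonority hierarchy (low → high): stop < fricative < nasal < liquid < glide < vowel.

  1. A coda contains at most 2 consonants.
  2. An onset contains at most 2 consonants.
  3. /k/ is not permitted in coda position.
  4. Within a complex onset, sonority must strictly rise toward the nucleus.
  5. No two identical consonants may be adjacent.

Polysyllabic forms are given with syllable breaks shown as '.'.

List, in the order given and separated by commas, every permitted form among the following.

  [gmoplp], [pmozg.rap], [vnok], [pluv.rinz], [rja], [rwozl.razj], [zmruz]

[pmozg.rap], [pluv.rinz], [rja], [rwozl.razj]

[gmoplp] — violates constraint 1: syllable 1 coda /plp/ has 3 consonants (> 2) → not permitted
[pmozg.rap] — σ1 onset /pm/ (1→3 rises), coda /zg/ (2C) ok; σ2 onset /r/, coda /p/ ok → permitted
[vnok] — violates constraint 3: syllable 1 coda contains /k/ → not permitted
[pluv.rinz] — σ1 onset /pl/ (1→4 rises), coda /v/ ok; σ2 onset /r/, coda /nz/ (2C) ok → permitted
[rja] — σ1 onset /rj/ (4→5 rises), coda /∅/ ok → permitted
[rwozl.razj] — σ1 onset /rw/ (4→5 rises), coda /zl/ (2C) ok; σ2 onset /r/, coda /zj/ (2C) ok → permitted
[zmruz] — violates constraint 2: syllable 1 onset /zmr/ has 3 consonants (> 2) → not permitted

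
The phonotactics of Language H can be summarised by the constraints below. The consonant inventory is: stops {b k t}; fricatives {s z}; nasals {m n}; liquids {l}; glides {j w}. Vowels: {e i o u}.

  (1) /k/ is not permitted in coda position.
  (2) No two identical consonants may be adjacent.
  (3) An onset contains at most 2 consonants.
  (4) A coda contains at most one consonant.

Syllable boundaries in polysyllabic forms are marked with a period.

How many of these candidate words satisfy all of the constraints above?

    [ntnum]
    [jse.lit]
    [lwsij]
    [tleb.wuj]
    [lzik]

2

[ntnum] — violates constraint 3: syllable 1 onset /ntn/ has 3 consonants (> 2) → illicit
[jse.lit] — σ1 onset /js/ (2C), coda /∅/ ok; σ2 onset /l/, coda /t/ ok → licit
[lwsij] — violates constraint 3: syllable 1 onset /lws/ has 3 consonants (> 2) → illicit
[tleb.wuj] — σ1 onset /tl/ (2C), coda /b/ ok; σ2 onset /w/, coda /j/ ok → licit
[lzik] — violates constraint 1: syllable 1 coda contains /k/ → illicit
Licit: [jse.lit], [tleb.wuj] → 2.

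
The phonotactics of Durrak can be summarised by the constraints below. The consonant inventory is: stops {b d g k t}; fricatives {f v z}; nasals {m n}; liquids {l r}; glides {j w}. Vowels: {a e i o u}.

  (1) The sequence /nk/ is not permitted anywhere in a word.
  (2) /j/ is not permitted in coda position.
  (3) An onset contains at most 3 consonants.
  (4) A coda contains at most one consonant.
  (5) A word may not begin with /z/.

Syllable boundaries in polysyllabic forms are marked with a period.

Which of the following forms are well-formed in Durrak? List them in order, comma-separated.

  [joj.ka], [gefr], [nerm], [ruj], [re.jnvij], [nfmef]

[nfmef]

[joj.ka] — violates constraint 2: syllable 1 coda contains /j/ → ill-formed
[gefr] — violates constraint 4: syllable 1 coda /fr/ has 2 consonants (> 1) → ill-formed
[nerm] — violates constraint 4: syllable 1 coda /rm/ has 2 consonants (> 1) → ill-formed
[ruj] — violates constraint 2: syllable 1 coda contains /j/ → ill-formed
[re.jnvij] — violates constraint 2: syllable 2 coda contains /j/ → ill-formed
[nfmef] — σ1 onset /nfm/ (3C), coda /f/ ok → well-formed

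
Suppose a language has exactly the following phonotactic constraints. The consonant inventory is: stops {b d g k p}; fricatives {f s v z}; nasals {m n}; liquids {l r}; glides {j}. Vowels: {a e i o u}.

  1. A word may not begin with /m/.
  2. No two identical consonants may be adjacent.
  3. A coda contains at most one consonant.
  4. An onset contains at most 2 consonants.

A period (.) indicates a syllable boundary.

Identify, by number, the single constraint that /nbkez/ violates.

/nbkez/: syllable 1 onset /nbk/ has 3 consonants (> 2).
This is a violation of constraint 4: "An onset contains at most 2 consonants."
The remaining constraints (1, 2, 3) are satisfied.

4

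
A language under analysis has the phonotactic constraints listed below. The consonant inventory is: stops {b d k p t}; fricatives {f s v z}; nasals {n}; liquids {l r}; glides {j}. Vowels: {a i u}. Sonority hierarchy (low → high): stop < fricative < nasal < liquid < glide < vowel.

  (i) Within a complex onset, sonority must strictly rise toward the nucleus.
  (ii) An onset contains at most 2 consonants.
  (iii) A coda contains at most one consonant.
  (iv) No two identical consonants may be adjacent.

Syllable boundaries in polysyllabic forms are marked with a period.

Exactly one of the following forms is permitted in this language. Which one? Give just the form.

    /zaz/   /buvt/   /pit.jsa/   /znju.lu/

/zaz/ — σ1 onset /z/, coda /z/ ok → permitted
/buvt/ — violates constraint (iii): syllable 1 coda /vt/ has 2 consonants (> 1) → not permitted
/pit.jsa/ — violates constraint (i): syllable 2 onset /js/: /j/ (glide, 5) → /s/ (fricative, 2) does not rise → not permitted
/znju.lu/ — violates constraint (ii): syllable 1 onset /znj/ has 3 consonants (> 2) → not permitted

/zaz/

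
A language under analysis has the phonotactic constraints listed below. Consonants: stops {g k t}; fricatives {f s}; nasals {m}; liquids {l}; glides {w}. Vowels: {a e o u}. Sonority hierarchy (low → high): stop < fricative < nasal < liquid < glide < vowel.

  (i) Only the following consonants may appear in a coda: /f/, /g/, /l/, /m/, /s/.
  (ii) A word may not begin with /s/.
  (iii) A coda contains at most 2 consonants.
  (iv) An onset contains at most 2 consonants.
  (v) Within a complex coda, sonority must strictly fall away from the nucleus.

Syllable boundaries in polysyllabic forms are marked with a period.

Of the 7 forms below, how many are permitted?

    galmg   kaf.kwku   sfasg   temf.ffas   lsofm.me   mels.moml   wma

galmg — violates constraint (iii): syllable 1 coda /lmg/ has 3 consonants (> 2) → not permitted
kaf.kwku — violates constraint (iv): syllable 2 onset /kwk/ has 3 consonants (> 2) → not permitted
sfasg — violates constraint (ii): word begins with /s/ → not permitted
temf.ffas — σ1 onset /t/, coda /mf/ (3→2 falls) ok; σ2 onset /ff/ (2C), coda /s/ ok → permitted
lsofm.me — violates constraint (v): syllable 1 coda /fm/: /f/ (fricative, 2) → /m/ (nasal, 3) does not fall → not permitted
mels.moml — violates constraint (v): syllable 2 coda /ml/: /m/ (nasal, 3) → /l/ (liquid, 4) does not fall → not permitted
wma — σ1 onset /wm/ (2C), coda /∅/ ok → permitted
Permitted: temf.ffas, wma → 2.

2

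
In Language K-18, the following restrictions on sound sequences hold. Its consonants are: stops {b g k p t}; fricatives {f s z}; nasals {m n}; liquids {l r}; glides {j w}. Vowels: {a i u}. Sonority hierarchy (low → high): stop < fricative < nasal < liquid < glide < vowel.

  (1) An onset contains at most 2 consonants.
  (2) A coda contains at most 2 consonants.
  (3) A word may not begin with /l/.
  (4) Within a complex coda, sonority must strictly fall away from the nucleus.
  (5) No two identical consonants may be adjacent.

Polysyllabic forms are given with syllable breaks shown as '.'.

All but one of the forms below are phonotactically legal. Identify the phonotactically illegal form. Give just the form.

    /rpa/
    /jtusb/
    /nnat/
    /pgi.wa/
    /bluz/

/rpa/ — σ1 onset /rp/ (2C), coda /∅/ ok → phonotactically legal
/jtusb/ — σ1 onset /jt/ (2C), coda /sb/ (2→1 falls) ok → phonotactically legal
/nnat/ — violates constraint 5: adjacent identical consonants /nn/ → phonotactically illegal
/pgi.wa/ — σ1 onset /pg/ (2C), coda /∅/ ok; σ2 onset /w/, coda /∅/ ok → phonotactically legal
/bluz/ — σ1 onset /bl/ (2C), coda /z/ ok → phonotactically legal

/nnat/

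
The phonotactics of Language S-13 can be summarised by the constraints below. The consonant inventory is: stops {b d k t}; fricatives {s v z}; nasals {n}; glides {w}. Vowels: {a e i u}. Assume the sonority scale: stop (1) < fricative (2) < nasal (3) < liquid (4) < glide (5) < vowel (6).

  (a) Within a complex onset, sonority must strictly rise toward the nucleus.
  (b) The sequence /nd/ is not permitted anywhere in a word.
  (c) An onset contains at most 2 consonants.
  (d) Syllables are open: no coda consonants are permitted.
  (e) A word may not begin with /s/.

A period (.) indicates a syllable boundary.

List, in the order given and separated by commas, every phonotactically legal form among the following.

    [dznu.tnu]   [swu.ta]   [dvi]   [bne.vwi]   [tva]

[dvi], [bne.vwi], [tva]

[dznu.tnu] — violates constraint (c): syllable 1 onset /dzn/ has 3 consonants (> 2) → phonotactically illegal
[swu.ta] — violates constraint (e): word begins with /s/ → phonotactically illegal
[dvi] — σ1 onset /dv/ (1→2 rises), coda /∅/ ok → phonotactically legal
[bne.vwi] — σ1 onset /bn/ (1→3 rises), coda /∅/ ok; σ2 onset /vw/ (2→5 rises), coda /∅/ ok → phonotactically legal
[tva] — σ1 onset /tv/ (1→2 rises), coda /∅/ ok → phonotactically legal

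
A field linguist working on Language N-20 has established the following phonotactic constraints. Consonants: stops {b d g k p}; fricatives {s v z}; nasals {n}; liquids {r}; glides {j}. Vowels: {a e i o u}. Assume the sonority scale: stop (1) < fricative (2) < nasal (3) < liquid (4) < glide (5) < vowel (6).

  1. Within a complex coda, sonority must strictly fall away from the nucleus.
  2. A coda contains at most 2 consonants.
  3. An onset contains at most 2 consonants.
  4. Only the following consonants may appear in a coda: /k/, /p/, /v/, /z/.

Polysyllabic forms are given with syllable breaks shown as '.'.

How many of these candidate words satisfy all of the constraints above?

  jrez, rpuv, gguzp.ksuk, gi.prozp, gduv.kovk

5

jrez — σ1 onset /jr/ (2C), coda /z/ ok → well-formed
rpuv — σ1 onset /rp/ (2C), coda /v/ ok → well-formed
gguzp.ksuk — σ1 onset /gg/ (2C), coda /zp/ (2→1 falls) ok; σ2 onset /ks/ (2C), coda /k/ ok → well-formed
gi.prozp — σ1 onset /g/, coda /∅/ ok; σ2 onset /pr/ (2C), coda /zp/ (2→1 falls) ok → well-formed
gduv.kovk — σ1 onset /gd/ (2C), coda /v/ ok; σ2 onset /k/, coda /vk/ (2→1 falls) ok → well-formed
Well-formed: jrez, rpuv, gguzp.ksuk, gi.prozp, gduv.kovk → 5.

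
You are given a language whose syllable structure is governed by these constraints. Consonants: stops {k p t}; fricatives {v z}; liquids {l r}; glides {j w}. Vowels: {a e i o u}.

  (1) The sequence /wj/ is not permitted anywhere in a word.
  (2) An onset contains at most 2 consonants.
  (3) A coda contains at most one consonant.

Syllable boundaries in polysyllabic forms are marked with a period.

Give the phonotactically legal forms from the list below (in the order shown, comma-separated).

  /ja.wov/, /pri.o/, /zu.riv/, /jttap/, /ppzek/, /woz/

/ja.wov/ — σ1 onset /j/, coda /∅/ ok; σ2 onset /w/, coda /v/ ok → phonotactically legal
/pri.o/ — σ1 onset /pr/ (2C), coda /∅/ ok; σ2 onset /∅/, coda /∅/ ok → phonotactically legal
/zu.riv/ — σ1 onset /z/, coda /∅/ ok; σ2 onset /r/, coda /v/ ok → phonotactically legal
/jttap/ — violates constraint 2: syllable 1 onset /jtt/ has 3 consonants (> 2) → phonotactically illegal
/ppzek/ — violates constraint 2: syllable 1 onset /ppz/ has 3 consonants (> 2) → phonotactically illegal
/woz/ — σ1 onset /w/, coda /z/ ok → phonotactically legal

/ja.wov/, /pri.o/, /zu.riv/, /woz/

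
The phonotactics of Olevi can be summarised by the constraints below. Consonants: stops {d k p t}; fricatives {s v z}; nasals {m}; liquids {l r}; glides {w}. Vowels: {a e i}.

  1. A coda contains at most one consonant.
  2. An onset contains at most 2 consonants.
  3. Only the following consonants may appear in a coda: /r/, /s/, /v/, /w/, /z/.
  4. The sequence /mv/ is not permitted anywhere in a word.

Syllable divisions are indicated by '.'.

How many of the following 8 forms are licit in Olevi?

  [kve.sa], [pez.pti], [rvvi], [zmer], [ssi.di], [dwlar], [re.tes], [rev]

6

[kve.sa] — σ1 onset /kv/ (2C), coda /∅/ ok; σ2 onset /s/, coda /∅/ ok → licit
[pez.pti] — σ1 onset /p/, coda /z/ ok; σ2 onset /pt/ (2C), coda /∅/ ok → licit
[rvvi] — violates constraint 2: syllable 1 onset /rvv/ has 3 consonants (> 2) → illicit
[zmer] — σ1 onset /zm/ (2C), coda /r/ ok → licit
[ssi.di] — σ1 onset /ss/ (2C), coda /∅/ ok; σ2 onset /d/, coda /∅/ ok → licit
[dwlar] — violates constraint 2: syllable 1 onset /dwl/ has 3 consonants (> 2) → illicit
[re.tes] — σ1 onset /r/, coda /∅/ ok; σ2 onset /t/, coda /s/ ok → licit
[rev] — σ1 onset /r/, coda /v/ ok → licit
Licit: [kve.sa], [pez.pti], [zmer], [ssi.di], [re.tes], [rev] → 6.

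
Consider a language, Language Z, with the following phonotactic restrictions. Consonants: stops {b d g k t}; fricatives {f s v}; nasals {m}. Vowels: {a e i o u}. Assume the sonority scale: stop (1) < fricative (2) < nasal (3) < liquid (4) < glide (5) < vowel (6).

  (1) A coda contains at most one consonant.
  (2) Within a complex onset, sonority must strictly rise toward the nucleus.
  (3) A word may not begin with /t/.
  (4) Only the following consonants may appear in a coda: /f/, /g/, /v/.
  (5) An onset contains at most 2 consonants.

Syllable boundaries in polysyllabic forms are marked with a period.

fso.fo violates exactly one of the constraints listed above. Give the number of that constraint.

2

fso.fo: syllable 1 onset /fs/: /f/ (fricative, 2) → /s/ (fricative, 2) does not rise.
This is a violation of constraint 2: "Within a complex onset, sonority must strictly rise toward the nucleus."
The remaining constraints (1, 3, 4, 5) are satisfied.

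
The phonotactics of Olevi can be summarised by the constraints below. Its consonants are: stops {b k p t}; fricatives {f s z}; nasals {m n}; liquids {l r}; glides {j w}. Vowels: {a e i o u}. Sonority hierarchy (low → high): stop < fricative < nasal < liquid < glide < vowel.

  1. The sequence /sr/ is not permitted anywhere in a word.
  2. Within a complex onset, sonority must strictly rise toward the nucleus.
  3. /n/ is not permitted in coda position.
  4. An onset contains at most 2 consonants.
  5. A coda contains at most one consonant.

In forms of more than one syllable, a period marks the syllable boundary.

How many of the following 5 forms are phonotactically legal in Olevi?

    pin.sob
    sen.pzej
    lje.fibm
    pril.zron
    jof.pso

pin.sob — violates constraint 3: syllable 1 coda contains /n/ → phonotactically illegal
sen.pzej — violates constraint 3: syllable 1 coda contains /n/ → phonotactically illegal
lje.fibm — violates constraint 5: syllable 2 coda /bm/ has 2 consonants (> 1) → phonotactically illegal
pril.zron — violates constraint 3: syllable 2 coda contains /n/ → phonotactically illegal
jof.pso — σ1 onset /j/, coda /f/ ok; σ2 onset /ps/ (1→2 rises), coda /∅/ ok → phonotactically legal
Phonotactically legal: jof.pso → 1.

1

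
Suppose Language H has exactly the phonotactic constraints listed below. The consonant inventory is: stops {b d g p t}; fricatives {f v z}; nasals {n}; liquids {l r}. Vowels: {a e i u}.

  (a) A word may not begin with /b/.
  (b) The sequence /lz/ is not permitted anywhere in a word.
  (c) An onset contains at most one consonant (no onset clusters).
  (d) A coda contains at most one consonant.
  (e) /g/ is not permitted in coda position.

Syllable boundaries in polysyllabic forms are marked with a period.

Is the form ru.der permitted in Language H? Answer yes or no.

ru.der — σ1 onset /r/, coda /∅/ ok; σ2 onset /d/, coda /r/ ok → permitted

yes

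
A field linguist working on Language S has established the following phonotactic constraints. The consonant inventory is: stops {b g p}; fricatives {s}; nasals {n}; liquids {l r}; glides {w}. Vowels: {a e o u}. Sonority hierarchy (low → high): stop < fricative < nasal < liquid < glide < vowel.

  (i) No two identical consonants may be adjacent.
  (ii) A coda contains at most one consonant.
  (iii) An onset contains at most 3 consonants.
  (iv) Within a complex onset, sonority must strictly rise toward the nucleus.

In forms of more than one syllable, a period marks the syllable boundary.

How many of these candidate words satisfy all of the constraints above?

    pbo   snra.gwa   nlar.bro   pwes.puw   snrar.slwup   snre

pbo — violates constraint (iv): syllable 1 onset /pb/: /p/ (stop, 1) → /b/ (stop, 1) does not rise → phonotactically illegal
snra.gwa — σ1 onset /snr/ (2→3→4 rises), coda /∅/ ok; σ2 onset /gw/ (1→5 rises), coda /∅/ ok → phonotactically legal
nlar.bro — σ1 onset /nl/ (3→4 rises), coda /r/ ok; σ2 onset /br/ (1→4 rises), coda /∅/ ok → phonotactically legal
pwes.puw — σ1 onset /pw/ (1→5 rises), coda /s/ ok; σ2 onset /p/, coda /w/ ok → phonotactically legal
snrar.slwup — σ1 onset /snr/ (2→3→4 rises), coda /r/ ok; σ2 onset /slw/ (2→4→5 rises), coda /p/ ok → phonotactically legal
snre — σ1 onset /snr/ (2→3→4 rises), coda /∅/ ok → phonotactically legal
Phonotactically legal: snra.gwa, nlar.bro, pwes.puw, snrar.slwup, snre → 5.

5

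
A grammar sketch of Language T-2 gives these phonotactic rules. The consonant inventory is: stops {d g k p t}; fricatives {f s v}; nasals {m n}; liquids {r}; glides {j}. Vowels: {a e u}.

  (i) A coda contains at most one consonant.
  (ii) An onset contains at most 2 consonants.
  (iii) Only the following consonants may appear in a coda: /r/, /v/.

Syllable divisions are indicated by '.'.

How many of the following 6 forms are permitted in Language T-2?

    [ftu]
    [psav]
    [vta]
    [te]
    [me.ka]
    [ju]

[ftu] — σ1 onset /ft/ (2C), coda /∅/ ok → permitted
[psav] — σ1 onset /ps/ (2C), coda /v/ ok → permitted
[vta] — σ1 onset /vt/ (2C), coda /∅/ ok → permitted
[te] — σ1 onset /t/, coda /∅/ ok → permitted
[me.ka] — σ1 onset /m/, coda /∅/ ok; σ2 onset /k/, coda /∅/ ok → permitted
[ju] — σ1 onset /j/, coda /∅/ ok → permitted
Permitted: [ftu], [psav], [vta], [te], [me.ka], [ju] → 6.

6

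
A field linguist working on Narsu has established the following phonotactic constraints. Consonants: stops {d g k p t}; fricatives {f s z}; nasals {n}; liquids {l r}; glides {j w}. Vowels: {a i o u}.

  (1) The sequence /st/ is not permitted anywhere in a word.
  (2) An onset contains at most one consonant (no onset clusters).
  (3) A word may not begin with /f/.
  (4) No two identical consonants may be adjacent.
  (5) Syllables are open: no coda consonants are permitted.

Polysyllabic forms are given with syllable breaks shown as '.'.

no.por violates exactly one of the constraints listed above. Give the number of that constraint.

no.por: syllable 2 coda /r/ has 1 consonant (> 0).
This is a violation of constraint 5: "Syllables are open: no coda consonants are permitted."
The remaining constraints (1, 2, 3, 4) are satisfied.

5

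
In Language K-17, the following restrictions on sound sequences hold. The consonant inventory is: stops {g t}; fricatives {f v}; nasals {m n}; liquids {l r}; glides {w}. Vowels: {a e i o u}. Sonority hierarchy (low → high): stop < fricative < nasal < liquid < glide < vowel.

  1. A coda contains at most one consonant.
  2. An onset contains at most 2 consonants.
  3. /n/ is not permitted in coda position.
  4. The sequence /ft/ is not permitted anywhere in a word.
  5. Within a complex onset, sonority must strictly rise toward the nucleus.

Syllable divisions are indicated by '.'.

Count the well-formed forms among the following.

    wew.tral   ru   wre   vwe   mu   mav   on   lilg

5

wew.tral — σ1 onset /w/, coda /w/ ok; σ2 onset /tr/ (1→4 rises), coda /l/ ok → well-formed
ru — σ1 onset /r/, coda /∅/ ok → well-formed
wre — violates constraint 5: syllable 1 onset /wr/: /w/ (glide, 5) → /r/ (liquid, 4) does not rise → ill-formed
vwe — σ1 onset /vw/ (2→5 rises), coda /∅/ ok → well-formed
mu — σ1 onset /m/, coda /∅/ ok → well-formed
mav — σ1 onset /m/, coda /v/ ok → well-formed
on — violates constraint 3: syllable 1 coda contains /n/ → ill-formed
lilg — violates constraint 1: syllable 1 coda /lg/ has 2 consonants (> 1) → ill-formed
Well-formed: wew.tral, ru, vwe, mu, mav → 5.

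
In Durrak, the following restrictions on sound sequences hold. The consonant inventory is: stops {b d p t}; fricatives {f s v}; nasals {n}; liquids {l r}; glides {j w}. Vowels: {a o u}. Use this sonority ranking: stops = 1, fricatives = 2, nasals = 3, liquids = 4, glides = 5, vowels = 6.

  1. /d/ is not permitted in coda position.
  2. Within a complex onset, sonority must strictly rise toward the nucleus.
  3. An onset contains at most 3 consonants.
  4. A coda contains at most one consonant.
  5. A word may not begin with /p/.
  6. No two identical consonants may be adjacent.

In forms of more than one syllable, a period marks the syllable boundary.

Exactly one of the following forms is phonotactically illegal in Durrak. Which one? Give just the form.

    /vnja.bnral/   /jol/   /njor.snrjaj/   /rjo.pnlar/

/njor.snrjaj/

/vnja.bnral/ — σ1 onset /vnj/ (2→3→5 rises), coda /∅/ ok; σ2 onset /bnr/ (1→3→4 rises), coda /l/ ok → phonotactically legal
/jol/ — σ1 onset /j/, coda /l/ ok → phonotactically legal
/njor.snrjaj/ — violates constraint 3: syllable 2 onset /snrj/ has 4 consonants (> 3) → phonotactically illegal
/rjo.pnlar/ — σ1 onset /rj/ (4→5 rises), coda /∅/ ok; σ2 onset /pnl/ (1→3→4 rises), coda /r/ ok → phonotactically legal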